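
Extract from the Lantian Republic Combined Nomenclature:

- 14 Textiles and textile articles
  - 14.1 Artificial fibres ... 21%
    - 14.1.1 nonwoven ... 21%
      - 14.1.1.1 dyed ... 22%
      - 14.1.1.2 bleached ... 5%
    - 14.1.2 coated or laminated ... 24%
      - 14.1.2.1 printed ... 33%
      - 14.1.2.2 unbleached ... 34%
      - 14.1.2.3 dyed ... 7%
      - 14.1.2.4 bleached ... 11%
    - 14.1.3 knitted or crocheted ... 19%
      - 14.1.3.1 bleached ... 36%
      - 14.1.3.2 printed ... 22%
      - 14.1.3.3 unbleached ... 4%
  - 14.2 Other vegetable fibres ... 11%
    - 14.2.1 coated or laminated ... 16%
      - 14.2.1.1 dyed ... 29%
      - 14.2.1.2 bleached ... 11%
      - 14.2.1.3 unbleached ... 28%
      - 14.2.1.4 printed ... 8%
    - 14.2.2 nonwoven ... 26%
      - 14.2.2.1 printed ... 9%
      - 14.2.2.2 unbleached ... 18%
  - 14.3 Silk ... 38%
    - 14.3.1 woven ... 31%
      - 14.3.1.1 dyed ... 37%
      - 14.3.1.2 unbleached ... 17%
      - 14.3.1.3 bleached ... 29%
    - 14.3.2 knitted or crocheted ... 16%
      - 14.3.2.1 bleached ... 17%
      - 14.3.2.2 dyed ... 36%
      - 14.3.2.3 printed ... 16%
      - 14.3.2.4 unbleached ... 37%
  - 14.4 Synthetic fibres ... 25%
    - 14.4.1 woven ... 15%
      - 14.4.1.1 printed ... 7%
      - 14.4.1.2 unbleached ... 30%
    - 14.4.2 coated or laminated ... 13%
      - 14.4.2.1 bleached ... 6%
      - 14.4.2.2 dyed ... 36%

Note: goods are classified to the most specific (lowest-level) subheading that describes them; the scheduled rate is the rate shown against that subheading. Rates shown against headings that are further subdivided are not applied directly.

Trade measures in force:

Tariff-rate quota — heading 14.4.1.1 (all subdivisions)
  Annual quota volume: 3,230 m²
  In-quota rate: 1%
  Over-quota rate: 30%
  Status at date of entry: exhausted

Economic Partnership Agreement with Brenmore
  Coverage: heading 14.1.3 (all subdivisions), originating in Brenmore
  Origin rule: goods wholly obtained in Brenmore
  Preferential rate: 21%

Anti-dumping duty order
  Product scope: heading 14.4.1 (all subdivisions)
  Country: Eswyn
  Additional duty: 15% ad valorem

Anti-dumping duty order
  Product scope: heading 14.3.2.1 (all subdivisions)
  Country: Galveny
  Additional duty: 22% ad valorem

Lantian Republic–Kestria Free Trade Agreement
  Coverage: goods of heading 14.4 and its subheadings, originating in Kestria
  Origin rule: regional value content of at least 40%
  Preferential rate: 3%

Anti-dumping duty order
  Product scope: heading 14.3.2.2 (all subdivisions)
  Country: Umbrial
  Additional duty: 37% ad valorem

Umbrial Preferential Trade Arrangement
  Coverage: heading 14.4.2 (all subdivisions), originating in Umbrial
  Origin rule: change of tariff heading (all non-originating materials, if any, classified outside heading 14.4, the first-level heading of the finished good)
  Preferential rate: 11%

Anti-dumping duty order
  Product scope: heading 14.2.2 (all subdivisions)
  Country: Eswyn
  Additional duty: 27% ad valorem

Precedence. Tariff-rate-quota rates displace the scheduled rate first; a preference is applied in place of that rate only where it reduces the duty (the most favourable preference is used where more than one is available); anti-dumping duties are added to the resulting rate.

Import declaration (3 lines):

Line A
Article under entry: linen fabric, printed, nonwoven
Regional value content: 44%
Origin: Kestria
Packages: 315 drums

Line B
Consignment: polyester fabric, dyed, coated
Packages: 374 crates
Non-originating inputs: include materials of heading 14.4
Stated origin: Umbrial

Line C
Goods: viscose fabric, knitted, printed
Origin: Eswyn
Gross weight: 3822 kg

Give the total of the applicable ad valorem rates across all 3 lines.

67%

Line A: linen → 14.2; nonwoven → 14.2.2; printed → 14.2.2.1. Scheduled 9%. Kestria agreement on 14.4: 14.2.2.1 not covered. → 9%.
Line B: polyester → 14.4; coated → 14.4.2; dyed → 14.4.2.2. Scheduled 36%. Umbrial agreement on 14.4.2: CTH not met. → 36%.
Line C: viscose → 14.1; knitted → 14.1.3; printed → 14.1.3.2. Scheduled 22%. No special measure applies. → 22%.
Sum: 9% + 36% + 22% = 67%.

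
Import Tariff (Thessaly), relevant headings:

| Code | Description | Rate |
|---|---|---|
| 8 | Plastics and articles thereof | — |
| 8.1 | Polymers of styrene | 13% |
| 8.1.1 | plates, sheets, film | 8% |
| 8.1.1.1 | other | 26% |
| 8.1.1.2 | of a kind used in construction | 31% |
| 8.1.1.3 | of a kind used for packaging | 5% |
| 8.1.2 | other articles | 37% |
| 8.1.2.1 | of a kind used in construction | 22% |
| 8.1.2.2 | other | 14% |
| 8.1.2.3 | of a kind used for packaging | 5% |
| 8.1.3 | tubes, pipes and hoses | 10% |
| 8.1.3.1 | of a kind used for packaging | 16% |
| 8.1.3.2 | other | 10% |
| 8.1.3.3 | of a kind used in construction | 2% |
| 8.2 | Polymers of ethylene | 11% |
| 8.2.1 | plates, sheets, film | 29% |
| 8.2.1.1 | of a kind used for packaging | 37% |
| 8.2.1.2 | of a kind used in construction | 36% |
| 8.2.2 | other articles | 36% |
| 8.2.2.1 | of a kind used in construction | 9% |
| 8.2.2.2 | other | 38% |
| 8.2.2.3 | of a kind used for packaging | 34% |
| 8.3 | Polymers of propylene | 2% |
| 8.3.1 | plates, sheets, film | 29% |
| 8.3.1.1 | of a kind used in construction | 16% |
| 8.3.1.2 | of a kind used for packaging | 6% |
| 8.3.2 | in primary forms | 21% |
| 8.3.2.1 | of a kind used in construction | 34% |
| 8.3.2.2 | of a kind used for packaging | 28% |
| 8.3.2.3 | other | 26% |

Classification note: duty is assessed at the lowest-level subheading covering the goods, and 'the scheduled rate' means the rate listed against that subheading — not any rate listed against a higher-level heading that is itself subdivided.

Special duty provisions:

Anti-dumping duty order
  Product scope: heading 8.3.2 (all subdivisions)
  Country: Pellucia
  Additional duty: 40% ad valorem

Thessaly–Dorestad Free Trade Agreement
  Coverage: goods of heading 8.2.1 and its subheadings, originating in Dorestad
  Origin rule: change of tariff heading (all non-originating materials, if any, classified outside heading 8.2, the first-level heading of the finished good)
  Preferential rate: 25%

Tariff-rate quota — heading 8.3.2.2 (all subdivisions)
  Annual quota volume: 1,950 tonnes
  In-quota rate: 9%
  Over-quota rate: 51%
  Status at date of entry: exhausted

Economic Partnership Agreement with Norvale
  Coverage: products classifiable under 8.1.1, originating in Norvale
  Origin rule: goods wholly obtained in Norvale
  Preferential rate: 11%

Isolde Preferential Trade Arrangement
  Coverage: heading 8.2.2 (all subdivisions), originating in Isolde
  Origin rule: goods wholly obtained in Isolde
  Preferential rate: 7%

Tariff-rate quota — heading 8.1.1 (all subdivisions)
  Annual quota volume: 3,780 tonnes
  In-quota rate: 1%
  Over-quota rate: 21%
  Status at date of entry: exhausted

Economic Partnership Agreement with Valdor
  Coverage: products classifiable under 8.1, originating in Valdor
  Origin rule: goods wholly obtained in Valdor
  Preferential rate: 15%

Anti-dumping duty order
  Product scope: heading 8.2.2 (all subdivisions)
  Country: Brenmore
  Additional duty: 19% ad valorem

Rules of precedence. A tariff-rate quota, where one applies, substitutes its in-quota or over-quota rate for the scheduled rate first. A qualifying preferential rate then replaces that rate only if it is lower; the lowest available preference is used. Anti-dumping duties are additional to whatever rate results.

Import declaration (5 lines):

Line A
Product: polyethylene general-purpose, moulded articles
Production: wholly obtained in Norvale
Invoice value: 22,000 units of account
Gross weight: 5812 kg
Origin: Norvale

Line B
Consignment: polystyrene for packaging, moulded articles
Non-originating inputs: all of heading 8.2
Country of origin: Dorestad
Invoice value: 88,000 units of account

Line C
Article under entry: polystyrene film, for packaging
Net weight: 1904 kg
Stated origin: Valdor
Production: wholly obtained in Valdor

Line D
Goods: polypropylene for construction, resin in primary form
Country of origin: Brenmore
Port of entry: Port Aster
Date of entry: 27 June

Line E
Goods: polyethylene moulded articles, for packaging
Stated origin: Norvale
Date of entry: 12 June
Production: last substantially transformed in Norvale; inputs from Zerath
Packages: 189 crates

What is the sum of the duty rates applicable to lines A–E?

Line A: polyethylene → 8.2; moulded articles → 8.2.2; general-purpose → 8.2.2.2. Scheduled 38%. Norvale agreement on 8.1.1: 8.2.2.2 not covered. → 38%.
Line B: polystyrene → 8.1; moulded articles → 8.1.2; for packaging → 8.1.2.3. Scheduled 5%. Dorestad agreement on 8.2.1: 8.1.2.3 not covered. → 5%.
Line C: polystyrene → 8.1; film → 8.1.1; for packaging → 8.1.1.3. Scheduled 5%. quota on 8.1.1 exhausted → over-quota 21%; Valdor agreement on 8.1: wholly obtained → 15% available; preferential 15%. → 15%.
Line D: polypropylene → 8.3; resin in primary form → 8.3.2; for construction → 8.3.2.1. Scheduled 34%. No special measure applies. → 34%.
Line E: polyethylene → 8.2; moulded articles → 8.2.2; for packaging → 8.2.2.3. Scheduled 34%. Norvale agreement on 8.1.1: 8.2.2.3 not covered. → 34%.
Sum: 38% + 5% + 15% + 34% + 34% = 126%.

126%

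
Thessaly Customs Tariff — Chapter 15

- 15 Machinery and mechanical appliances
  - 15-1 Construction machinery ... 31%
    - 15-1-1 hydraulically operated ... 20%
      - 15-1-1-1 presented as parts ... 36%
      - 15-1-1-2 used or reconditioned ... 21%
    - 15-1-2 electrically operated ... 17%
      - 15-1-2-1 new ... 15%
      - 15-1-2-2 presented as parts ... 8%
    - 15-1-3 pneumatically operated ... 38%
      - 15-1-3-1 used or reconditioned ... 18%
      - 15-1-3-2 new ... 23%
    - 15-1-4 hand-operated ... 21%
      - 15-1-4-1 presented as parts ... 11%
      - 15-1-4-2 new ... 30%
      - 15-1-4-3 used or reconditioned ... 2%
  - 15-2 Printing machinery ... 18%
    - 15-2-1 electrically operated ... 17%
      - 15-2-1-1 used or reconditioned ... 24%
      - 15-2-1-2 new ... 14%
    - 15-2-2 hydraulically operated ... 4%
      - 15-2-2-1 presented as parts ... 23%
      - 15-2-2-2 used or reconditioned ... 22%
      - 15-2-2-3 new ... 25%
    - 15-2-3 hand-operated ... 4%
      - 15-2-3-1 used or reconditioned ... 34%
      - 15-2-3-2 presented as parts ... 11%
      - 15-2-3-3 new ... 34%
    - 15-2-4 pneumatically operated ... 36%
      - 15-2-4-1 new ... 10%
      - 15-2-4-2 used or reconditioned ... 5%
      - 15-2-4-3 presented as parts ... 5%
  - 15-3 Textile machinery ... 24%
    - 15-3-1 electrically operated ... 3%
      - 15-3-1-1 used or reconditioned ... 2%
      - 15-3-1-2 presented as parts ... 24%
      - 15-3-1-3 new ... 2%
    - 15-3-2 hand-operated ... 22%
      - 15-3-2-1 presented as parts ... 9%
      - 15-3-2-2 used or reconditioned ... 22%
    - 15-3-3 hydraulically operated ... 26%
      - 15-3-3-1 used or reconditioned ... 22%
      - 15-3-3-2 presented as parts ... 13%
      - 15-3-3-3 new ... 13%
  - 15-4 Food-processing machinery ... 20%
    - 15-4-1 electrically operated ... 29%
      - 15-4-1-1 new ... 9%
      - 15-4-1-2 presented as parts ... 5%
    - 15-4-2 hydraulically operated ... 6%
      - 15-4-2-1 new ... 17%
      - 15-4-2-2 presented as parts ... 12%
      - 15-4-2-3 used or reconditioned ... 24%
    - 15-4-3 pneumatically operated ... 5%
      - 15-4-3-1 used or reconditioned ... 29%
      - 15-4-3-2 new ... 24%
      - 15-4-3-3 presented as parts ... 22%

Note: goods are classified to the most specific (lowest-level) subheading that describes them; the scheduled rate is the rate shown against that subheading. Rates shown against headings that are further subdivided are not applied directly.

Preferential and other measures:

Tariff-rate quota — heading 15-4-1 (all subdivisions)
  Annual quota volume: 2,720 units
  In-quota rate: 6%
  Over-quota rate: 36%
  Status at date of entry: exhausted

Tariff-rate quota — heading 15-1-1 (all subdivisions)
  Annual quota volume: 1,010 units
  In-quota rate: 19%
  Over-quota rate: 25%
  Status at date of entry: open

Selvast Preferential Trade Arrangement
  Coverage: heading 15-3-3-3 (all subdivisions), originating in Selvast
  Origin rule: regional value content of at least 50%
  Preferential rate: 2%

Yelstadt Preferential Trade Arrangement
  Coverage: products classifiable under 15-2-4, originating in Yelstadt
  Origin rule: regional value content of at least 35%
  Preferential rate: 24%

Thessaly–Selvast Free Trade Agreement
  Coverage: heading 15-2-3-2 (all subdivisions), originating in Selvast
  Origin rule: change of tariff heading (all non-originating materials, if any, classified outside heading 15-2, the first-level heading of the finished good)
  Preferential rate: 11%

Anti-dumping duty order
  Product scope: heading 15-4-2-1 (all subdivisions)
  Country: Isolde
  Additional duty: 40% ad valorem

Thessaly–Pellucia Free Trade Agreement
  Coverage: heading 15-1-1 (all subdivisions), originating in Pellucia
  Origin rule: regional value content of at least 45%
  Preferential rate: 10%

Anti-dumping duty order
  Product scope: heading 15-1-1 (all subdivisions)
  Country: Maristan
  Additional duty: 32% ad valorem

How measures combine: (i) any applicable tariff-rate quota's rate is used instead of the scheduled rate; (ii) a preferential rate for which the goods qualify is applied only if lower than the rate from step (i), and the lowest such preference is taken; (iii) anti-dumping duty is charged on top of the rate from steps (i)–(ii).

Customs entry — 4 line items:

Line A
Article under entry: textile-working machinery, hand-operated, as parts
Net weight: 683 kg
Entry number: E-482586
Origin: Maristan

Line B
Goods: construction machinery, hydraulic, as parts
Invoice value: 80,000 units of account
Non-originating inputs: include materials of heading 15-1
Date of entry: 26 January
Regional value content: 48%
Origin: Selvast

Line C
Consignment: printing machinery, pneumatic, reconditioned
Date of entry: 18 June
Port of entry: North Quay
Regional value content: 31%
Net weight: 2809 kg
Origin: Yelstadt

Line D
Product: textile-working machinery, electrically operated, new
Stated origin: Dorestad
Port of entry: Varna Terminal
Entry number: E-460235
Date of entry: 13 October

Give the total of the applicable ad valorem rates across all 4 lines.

Line A: textile-working → 15-3; hand-operated → 15-3-2; as parts → 15-3-2-1. Scheduled 9%. No special measure applies. → 9%.
Line B: construction → 15-1; hydraulic → 15-1-1; as parts → 15-1-1-1. Scheduled 36%. quota on 15-1-1 open → in-quota 19%; Selvast agreement on 15-3-3-3: 15-1-1-1 not covered; Selvast agreement on 15-2-3-2: 15-1-1-1 not covered. → 19%.
Line C: printing → 15-2; pneumatic → 15-2-4; reconditioned → 15-2-4-2. Scheduled 5%. Yelstadt agreement on 15-2-4: RVC < 35%. → 5%.
Line D: textile-working → 15-3; electrically operated → 15-3-1; new → 15-3-1-3. Scheduled 2%. No special measure applies. → 2%.
Sum: 9% + 19% + 5% + 2% = 35%.

35%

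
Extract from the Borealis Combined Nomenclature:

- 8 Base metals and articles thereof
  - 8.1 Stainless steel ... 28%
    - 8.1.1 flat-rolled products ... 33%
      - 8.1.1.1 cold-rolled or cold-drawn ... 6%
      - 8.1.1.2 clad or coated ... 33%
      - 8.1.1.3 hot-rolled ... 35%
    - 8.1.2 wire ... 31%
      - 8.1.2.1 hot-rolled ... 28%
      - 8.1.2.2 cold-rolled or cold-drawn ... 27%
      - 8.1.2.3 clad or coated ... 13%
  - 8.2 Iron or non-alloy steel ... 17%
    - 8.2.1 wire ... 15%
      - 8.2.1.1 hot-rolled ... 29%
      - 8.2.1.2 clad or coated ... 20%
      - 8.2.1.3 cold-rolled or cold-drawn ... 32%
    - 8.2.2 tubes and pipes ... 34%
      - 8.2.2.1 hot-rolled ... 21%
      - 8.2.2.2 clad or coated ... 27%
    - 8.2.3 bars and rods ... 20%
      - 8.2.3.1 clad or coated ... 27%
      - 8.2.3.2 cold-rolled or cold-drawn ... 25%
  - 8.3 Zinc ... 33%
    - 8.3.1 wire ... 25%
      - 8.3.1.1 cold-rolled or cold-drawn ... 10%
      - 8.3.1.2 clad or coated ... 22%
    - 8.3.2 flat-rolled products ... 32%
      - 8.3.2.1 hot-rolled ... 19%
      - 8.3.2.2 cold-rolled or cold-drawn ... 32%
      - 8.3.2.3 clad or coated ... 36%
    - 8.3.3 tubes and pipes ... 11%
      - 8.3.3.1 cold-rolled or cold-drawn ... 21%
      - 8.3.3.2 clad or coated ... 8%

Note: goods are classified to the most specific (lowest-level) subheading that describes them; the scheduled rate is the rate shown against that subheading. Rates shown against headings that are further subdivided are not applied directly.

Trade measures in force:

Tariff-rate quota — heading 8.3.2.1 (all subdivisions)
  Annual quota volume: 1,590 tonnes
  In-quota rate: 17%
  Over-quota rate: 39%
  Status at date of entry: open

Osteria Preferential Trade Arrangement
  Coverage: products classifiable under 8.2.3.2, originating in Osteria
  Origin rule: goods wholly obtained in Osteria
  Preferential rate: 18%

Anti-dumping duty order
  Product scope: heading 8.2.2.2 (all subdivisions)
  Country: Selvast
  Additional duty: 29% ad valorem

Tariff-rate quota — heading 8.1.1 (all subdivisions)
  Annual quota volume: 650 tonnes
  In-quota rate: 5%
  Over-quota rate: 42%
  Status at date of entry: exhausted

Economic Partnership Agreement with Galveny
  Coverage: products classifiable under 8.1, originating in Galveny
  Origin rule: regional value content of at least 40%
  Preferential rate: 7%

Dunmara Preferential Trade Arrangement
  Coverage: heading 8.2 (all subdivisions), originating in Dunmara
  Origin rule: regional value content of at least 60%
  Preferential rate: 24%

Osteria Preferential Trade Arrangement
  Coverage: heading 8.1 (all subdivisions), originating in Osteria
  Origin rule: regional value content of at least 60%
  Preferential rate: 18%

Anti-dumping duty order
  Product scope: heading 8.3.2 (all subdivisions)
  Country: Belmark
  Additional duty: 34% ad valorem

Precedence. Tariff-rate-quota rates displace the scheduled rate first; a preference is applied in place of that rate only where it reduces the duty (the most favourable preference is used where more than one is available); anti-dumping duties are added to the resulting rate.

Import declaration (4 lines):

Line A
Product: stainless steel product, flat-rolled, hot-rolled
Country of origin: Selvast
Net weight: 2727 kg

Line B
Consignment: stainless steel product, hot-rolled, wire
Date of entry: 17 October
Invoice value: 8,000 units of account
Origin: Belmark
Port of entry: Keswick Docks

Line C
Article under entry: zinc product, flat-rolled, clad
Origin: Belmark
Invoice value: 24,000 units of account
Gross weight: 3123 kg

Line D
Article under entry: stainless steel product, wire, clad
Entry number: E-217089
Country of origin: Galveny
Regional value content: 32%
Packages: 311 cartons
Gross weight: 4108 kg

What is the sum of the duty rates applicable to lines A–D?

Line A: stainless steel → 8.1; flat-rolled → 8.1.1; hot-rolled → 8.1.1.3. Scheduled 35%. quota on 8.1.1 exhausted → over-quota 42%. → 42%.
Line B: stainless steel → 8.1; wire → 8.1.2; hot-rolled → 8.1.2.1. Scheduled 28%. No special measure applies. → 28%.
Line C: zinc → 8.3; flat-rolled → 8.3.2; clad → 8.3.2.3. Scheduled 36%. anti-dumping (Belmark, 8.3.2): +34%; total 36% + 34% = 70%. → 70%.
Line D: stainless steel → 8.1; wire → 8.1.2; clad → 8.1.2.3. Scheduled 13%. Galveny agreement on 8.1: RVC < 40%. → 13%.
Sum: 42% + 28% + 70% + 13% = 153%.

153%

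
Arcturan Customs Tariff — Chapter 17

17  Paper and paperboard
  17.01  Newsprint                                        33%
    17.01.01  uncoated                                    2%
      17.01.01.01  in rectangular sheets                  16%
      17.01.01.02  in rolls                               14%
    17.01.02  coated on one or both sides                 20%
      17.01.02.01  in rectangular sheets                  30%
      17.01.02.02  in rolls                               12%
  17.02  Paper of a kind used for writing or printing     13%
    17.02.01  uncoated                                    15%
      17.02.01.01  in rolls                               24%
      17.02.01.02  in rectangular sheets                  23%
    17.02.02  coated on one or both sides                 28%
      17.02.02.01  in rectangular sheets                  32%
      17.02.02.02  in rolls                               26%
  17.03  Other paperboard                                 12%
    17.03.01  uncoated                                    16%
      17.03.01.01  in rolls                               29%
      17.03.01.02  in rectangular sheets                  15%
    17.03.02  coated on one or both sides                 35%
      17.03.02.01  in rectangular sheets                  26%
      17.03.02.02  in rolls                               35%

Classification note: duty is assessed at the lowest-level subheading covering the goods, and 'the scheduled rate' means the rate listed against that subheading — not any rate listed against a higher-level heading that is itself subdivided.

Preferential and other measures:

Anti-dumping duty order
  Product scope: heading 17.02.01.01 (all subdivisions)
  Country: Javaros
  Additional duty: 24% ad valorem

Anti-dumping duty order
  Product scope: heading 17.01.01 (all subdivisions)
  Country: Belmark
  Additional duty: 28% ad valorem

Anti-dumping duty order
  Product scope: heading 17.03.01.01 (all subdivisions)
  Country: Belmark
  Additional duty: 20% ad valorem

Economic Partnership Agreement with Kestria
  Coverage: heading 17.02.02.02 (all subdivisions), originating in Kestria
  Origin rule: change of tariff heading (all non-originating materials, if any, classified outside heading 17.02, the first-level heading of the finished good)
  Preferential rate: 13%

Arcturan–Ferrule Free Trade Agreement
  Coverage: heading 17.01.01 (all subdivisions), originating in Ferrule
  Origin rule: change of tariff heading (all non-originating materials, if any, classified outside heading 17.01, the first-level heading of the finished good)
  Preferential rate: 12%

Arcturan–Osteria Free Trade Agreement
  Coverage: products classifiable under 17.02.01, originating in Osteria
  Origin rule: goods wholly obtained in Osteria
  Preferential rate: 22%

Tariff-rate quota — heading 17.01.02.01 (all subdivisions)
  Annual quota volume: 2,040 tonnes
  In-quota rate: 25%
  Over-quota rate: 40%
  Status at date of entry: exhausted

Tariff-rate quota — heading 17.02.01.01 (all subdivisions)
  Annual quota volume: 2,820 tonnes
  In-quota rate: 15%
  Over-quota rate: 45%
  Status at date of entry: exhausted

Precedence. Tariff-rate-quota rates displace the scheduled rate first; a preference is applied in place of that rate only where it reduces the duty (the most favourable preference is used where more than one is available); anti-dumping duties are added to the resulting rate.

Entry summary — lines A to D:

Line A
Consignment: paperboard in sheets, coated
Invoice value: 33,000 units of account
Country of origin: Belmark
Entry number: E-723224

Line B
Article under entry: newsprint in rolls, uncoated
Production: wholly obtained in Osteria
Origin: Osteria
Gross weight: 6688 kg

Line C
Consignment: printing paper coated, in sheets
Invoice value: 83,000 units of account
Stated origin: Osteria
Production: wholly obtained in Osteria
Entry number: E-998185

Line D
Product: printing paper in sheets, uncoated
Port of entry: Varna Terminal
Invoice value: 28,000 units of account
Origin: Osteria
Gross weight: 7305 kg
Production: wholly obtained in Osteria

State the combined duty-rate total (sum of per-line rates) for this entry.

94%

Line A: paperboard → 17.03; coated → 17.03.02; in sheets → 17.03.02.01. Scheduled 26%. No special measure applies. → 26%.
Line B: newsprint → 17.01; uncoated → 17.01.01; in rolls → 17.01.01.02. Scheduled 14%. Osteria agreement on 17.02.01: 17.01.01.02 not covered. → 14%.
Line C: printing paper → 17.02; coated → 17.02.02; in sheets → 17.02.02.01. Scheduled 32%. Osteria agreement on 17.02.01: 17.02.02.01 not covered. → 32%.
Line D: printing paper → 17.02; uncoated → 17.02.01; in sheets → 17.02.01.02. Scheduled 23%. Osteria agreement on 17.02.01: wholly obtained → 22% available; preferential 22%. → 22%.
Sum: 26% + 14% + 32% + 22% = 94%.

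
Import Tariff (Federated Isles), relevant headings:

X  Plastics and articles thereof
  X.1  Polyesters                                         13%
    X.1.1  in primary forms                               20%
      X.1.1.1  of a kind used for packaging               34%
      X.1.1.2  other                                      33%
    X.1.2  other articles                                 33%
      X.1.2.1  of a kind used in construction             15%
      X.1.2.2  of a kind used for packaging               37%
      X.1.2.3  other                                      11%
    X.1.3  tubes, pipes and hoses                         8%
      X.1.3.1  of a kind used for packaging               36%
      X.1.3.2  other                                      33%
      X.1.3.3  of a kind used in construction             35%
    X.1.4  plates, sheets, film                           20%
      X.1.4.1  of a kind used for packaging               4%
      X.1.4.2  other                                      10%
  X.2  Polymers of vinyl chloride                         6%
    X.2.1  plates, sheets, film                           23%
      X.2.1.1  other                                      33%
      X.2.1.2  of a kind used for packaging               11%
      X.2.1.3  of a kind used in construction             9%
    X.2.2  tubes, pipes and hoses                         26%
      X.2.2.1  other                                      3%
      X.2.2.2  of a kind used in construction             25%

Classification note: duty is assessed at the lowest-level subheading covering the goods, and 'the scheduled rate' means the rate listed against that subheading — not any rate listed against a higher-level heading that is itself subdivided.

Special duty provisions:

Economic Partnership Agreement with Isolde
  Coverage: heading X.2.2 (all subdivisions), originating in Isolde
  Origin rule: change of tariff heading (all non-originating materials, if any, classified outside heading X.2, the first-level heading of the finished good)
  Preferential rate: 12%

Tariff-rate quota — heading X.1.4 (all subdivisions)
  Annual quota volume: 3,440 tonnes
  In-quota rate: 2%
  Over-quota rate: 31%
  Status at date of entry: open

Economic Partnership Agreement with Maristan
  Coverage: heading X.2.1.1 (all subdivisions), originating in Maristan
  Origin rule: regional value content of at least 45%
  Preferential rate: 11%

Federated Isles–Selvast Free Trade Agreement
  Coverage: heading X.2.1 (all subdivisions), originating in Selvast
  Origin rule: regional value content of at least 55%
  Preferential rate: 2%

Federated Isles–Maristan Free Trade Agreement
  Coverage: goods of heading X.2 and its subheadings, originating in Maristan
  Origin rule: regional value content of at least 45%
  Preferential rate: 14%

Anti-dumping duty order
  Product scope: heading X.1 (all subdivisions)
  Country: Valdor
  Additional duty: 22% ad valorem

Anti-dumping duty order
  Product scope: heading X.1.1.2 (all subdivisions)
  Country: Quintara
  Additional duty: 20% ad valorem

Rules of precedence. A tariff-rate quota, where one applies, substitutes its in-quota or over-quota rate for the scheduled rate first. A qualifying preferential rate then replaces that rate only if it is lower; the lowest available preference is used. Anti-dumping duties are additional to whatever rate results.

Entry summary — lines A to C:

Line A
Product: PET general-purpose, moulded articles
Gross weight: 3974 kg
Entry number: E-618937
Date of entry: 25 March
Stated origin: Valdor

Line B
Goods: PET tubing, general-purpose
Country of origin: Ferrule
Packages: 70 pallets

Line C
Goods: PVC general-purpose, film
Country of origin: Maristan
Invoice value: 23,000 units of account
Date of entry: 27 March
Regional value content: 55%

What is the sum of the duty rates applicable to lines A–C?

77%

Line A: PET → X.1; moulded articles → X.1.2; general-purpose → X.1.2.3. Scheduled 11%. anti-dumping (Valdor, X.1): +22%; total 11% + 22% = 33%. → 33%.
Line B: PET → X.1; tubing → X.1.3; general-purpose → X.1.3.2. Scheduled 33%. No special measure applies. → 33%.
Line C: PVC → X.2; film → X.2.1; general-purpose → X.2.1.1. Scheduled 33%. Maristan agreement on X.2.1.1: RVC ≥ 45% → 11% available; Maristan agreement on X.2: RVC ≥ 45% → 14% available; preferential 11%. → 11%.
Sum: 33% + 33% + 11% = 77%.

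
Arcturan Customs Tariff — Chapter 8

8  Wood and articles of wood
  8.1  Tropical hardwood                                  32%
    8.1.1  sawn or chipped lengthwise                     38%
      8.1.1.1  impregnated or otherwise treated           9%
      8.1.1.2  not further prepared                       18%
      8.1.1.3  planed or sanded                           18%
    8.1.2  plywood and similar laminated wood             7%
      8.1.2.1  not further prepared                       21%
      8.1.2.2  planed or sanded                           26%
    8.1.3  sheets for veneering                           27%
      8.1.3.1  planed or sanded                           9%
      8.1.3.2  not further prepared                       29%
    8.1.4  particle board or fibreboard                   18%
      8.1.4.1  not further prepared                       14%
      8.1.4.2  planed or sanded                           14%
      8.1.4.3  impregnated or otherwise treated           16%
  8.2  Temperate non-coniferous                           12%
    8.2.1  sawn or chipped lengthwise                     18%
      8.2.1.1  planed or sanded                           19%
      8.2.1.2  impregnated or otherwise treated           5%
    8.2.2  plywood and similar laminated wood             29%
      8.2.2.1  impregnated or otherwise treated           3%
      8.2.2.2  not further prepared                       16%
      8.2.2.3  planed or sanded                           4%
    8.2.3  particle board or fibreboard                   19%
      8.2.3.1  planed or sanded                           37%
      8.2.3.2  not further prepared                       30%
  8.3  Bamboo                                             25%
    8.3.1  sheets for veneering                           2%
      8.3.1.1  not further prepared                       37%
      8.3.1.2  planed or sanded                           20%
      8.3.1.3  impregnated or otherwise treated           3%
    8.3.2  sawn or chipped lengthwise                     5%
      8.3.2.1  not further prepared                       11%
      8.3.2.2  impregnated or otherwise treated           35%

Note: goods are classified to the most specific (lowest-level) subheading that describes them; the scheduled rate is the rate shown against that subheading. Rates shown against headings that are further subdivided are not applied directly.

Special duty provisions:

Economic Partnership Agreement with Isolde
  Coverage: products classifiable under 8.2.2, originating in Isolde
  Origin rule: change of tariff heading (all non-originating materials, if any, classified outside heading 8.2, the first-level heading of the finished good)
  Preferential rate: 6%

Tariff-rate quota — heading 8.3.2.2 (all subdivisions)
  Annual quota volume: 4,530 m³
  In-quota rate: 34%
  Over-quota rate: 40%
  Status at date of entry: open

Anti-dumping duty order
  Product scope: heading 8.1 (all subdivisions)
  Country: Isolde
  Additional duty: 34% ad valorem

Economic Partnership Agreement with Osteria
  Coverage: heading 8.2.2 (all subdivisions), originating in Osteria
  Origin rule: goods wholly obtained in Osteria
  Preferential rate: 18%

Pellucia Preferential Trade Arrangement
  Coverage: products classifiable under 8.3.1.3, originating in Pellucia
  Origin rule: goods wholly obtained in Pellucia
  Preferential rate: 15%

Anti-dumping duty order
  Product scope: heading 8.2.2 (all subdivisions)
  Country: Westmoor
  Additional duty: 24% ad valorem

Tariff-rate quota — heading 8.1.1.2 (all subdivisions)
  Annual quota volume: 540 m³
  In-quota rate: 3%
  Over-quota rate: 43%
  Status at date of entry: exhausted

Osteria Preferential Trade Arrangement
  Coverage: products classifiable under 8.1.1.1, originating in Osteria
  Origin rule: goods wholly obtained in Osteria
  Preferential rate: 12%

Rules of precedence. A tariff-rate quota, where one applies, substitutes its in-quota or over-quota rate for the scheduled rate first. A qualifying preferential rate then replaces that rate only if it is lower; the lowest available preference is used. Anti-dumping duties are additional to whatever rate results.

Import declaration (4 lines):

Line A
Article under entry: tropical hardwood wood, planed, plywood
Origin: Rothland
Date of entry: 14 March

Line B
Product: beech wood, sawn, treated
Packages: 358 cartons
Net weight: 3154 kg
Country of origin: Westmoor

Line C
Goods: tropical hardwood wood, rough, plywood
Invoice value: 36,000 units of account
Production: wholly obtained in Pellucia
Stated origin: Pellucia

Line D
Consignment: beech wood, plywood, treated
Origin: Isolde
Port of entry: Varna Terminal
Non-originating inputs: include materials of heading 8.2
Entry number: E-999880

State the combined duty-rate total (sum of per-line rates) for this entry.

55%

Line A: tropical hardwood → 8.1; plywood → 8.1.2; planed → 8.1.2.2. Scheduled 26%. No special measure applies. → 26%.
Line B: beech → 8.2; sawn → 8.2.1; treated → 8.2.1.2. Scheduled 5%. No special measure applies. → 5%.
Line C: tropical hardwood → 8.1; plywood → 8.1.2; rough → 8.1.2.1. Scheduled 21%. Pellucia agreement on 8.3.1.3: 8.1.2.1 not covered. → 21%.
Line D: beech → 8.2; plywood → 8.2.2; treated → 8.2.2.1. Scheduled 3%. Isolde agreement on 8.2.2: CTH not met. → 3%.
Sum: 26% + 5% + 21% + 3% = 55%.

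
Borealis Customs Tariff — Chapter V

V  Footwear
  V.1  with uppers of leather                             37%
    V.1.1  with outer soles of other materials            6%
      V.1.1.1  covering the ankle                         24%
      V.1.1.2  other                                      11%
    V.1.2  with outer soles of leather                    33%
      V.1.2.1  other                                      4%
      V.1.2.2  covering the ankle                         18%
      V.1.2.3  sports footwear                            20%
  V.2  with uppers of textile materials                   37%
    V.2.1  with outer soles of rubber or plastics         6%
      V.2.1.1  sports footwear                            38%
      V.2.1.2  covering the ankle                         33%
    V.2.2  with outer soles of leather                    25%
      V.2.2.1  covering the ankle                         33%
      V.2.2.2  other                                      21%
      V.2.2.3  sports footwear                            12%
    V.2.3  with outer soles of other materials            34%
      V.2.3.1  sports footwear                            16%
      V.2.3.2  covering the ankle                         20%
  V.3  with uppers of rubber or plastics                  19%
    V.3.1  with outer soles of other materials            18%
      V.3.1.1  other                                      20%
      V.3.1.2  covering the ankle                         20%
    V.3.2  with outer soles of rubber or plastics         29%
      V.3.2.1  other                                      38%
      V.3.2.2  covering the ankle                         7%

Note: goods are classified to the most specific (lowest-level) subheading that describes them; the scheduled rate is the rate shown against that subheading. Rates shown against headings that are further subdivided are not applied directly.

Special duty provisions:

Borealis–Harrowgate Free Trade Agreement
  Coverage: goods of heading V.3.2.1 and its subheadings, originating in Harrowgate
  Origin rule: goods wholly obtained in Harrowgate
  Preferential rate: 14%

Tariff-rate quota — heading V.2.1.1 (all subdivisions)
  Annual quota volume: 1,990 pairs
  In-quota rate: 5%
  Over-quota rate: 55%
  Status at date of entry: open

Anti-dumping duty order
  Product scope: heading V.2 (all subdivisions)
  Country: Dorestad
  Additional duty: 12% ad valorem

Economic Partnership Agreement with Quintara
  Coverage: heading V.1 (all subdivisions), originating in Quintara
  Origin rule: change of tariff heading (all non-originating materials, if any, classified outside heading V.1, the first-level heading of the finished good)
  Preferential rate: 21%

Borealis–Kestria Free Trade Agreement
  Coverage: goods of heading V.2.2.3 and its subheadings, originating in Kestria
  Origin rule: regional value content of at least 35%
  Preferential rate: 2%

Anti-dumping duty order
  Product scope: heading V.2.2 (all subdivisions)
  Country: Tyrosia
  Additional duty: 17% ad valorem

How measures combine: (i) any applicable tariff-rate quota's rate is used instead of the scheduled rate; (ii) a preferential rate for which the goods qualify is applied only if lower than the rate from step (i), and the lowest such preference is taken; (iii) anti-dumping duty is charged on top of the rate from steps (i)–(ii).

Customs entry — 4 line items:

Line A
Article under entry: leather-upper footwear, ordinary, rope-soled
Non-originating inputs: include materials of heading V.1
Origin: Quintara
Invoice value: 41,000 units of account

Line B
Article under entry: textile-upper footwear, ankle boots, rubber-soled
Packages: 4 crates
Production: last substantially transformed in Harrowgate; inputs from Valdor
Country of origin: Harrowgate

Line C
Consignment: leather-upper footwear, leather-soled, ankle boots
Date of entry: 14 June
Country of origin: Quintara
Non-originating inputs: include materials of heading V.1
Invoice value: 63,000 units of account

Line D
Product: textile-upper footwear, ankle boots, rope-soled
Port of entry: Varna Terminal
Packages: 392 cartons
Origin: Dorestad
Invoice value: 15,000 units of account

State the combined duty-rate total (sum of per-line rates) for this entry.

94%

Line A: leather-upper → V.1; rope-soled → V.1.1; ordinary → V.1.1.2. Scheduled 11%. Quintara agreement on V.1: CTH not met. → 11%.
Line B: textile-upper → V.2; rubber-soled → V.2.1; ankle boots → V.2.1.2. Scheduled 33%. Harrowgate agreement on V.3.2.1: V.2.1.2 not covered. → 33%.
Line C: leather-upper → V.1; leather-soled → V.1.2; ankle boots → V.1.2.2. Scheduled 18%. Quintara agreement on V.1: CTH not met. → 18%.
Line D: textile-upper → V.2; rope-soled → V.2.3; ankle boots → V.2.3.2. Scheduled 20%. anti-dumping (Dorestad, V.2): +12%; total 20% + 12% = 32%. → 32%.
Sum: 11% + 33% + 18% + 32% = 94%.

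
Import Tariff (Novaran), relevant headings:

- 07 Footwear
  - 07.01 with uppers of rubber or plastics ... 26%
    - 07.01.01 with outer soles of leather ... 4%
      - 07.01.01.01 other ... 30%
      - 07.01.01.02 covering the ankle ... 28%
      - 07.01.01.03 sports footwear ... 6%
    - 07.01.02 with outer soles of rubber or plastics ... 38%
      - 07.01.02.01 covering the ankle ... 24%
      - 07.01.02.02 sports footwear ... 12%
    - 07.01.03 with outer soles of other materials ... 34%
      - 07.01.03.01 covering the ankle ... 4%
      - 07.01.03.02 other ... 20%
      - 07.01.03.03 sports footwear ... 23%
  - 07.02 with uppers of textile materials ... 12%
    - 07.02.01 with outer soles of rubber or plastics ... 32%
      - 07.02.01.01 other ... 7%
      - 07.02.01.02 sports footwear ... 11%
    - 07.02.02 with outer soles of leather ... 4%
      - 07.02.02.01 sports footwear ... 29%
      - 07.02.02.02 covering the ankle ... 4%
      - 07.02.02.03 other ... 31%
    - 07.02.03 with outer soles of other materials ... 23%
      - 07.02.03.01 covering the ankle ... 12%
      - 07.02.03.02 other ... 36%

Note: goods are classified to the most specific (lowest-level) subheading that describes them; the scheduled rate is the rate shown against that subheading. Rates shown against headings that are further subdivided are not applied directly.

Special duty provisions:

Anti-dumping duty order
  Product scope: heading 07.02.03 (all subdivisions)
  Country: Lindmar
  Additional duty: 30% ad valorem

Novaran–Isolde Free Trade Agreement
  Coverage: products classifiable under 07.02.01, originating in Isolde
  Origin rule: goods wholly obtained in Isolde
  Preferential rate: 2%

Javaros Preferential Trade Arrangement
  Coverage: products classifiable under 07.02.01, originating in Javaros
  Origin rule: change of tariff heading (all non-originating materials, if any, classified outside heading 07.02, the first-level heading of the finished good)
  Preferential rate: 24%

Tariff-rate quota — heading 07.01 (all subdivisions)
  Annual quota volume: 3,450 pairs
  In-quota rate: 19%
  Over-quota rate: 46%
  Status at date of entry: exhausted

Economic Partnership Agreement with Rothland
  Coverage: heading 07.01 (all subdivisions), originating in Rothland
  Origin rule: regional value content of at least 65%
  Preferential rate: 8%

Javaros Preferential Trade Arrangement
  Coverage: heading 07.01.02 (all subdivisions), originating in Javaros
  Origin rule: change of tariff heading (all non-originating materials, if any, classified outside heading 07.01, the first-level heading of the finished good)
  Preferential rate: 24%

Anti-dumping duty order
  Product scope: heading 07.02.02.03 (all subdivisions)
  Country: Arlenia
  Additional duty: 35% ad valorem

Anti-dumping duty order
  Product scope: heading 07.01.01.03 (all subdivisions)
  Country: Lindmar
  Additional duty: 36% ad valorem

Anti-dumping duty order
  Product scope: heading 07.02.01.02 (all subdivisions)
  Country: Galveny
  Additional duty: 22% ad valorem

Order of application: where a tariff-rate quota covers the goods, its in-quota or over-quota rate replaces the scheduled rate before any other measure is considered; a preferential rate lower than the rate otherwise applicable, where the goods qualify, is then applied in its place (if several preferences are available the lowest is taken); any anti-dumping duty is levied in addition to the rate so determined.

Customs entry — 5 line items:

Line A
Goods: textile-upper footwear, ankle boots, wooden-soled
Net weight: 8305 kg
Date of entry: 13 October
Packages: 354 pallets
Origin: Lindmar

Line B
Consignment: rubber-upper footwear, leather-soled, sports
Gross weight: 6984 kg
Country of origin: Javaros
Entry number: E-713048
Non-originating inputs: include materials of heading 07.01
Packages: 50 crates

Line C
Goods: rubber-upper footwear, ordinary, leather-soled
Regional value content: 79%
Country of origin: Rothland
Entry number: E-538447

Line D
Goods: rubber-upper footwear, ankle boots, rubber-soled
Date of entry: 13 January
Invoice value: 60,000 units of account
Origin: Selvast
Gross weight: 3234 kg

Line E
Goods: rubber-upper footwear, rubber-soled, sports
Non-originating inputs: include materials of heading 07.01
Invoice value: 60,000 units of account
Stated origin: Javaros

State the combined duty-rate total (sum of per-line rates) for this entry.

Line A: textile-upper → 07.02; wooden-soled → 07.02.03; ankle boots → 07.02.03.01. Scheduled 12%. anti-dumping (Lindmar, 07.02.03): +30%; total 12% + 30% = 42%. → 42%.
Line B: rubber-upper → 07.01; leather-soled → 07.01.01; sports → 07.01.01.03. Scheduled 6%. quota on 07.01 exhausted → over-quota 46%; Javaros agreement on 07.02.01: 07.01.01.03 not covered; Javaros agreement on 07.01.02: 07.01.01.03 not covered. → 46%.
Line C: rubber-upper → 07.01; leather-soled → 07.01.01; ordinary → 07.01.01.01. Scheduled 30%. quota on 07.01 exhausted → over-quota 46%; Rothland agreement on 07.01: RVC ≥ 65% → 8% available; preferential 8%. → 8%.
Line D: rubber-upper → 07.01; rubber-soled → 07.01.02; ankle boots → 07.01.02.01. Scheduled 24%. quota on 07.01 exhausted → over-quota 46%. → 46%.
Line E: rubber-upper → 07.01; rubber-soled → 07.01.02; sports → 07.01.02.02. Scheduled 12%. quota on 07.01 exhausted → over-quota 46%; Javaros agreement on 07.02.01: 07.01.02.02 not covered; Javaros agreement on 07.01.02: CTH not met. → 46%.
Sum: 42% + 46% + 8% + 46% + 46% = 188%.

188%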